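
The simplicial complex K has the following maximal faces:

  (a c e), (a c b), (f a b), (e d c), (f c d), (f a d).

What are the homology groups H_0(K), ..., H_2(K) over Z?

Order the vertices as a < b < c < d < e < f. Listing each simplex with vertices in this order, K has dimension 2 with simplices:

  0-simplices (6): a, b, c, d, e, f
  1-simplices (12): ab, ac, ad, ae, af, bc, bf, cd, ce, cf, de, df
  2-simplices (6): abc, abf, ace, adf, cde, cdf

Hence C_0 ≅ Z^6, C_1 ≅ Z^12, C_2 ≅ Z^6.

∂_1: C_1 → C_0 maps an edge to its endpoints' difference, ∂[p,q] = q − p.
As a 6×12 matrix over Z this has rank 5, with invariant factors (1,1,1,1,1).

∂_2: C_2 → C_1 sends each 2-simplex [p,q,r] to [q,r] − [p,r] + [p,q]. For instance
  ∂ace = ce − ae + ac,
  ∂cdf = df − cf + cd.
This gives a 12×6 integer matrix of rank 6; reducing to Smith normal form yields diagonal entries (1,1,1,1,1,1).

Now H_k = ker ∂_k / im ∂_{k+1}, so:

  H_0: rank C_0 − rank ∂_1 = 6 − 5 = 1, and the invariant factors of ∂_1 are all 1, so H_0 ≅ Z.
  H_1: rank ker ∂_1 − rank ∂_2 = (12 − 5) − 6 = 1, and the invariant factors of ∂_2 are all 1, so H_1 ≅ Z.
  H_2: rank ker ∂_2 − rank ∂_3 = (6 − 6) − 0 = 0, and there is no ∂_3, so H_2 ≅ 0.

H_0 ≅ Z,  H_1 ≅ Z,  H_2 = 0.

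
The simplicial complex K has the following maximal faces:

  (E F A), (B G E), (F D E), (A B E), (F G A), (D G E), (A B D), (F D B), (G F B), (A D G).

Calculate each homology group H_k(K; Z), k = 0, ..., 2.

Fix the vertex order A < B < D < E < F < G and write every simplex with vertices in increasing order. Then dim K = 2 and the simplices of K are:

  0-simplices (6): A, B, D, E, F, G
  1-simplices (15): AB, AD, AE, AF, AG, BD, BE, BF, BG, DE, DF, DG, EF, EG, FG
  2-simplices (10): ABD, ABE, ADG, AEF, AFG, BDF, BEG, BFG, DEF, DEG

giving chain groups C_0 ≅ Z^6, C_1 ≅ Z^15, C_2 ≅ Z^10.

∂_1: C_1 → C_0 sends each edge [p,q] (with p < q) to q − p. For instance
  ∂DE = E − D.
As a 6×15 matrix over Z this has rank 5, with invariant factors (1,1,1,1,1).

The boundary map ∂_2: C_2 → C_1 sends each 2-simplex [p,q,r] to [q,r] − [p,r] + [p,q]. For instance
  ∂DEF = EF − DF + DE,
  ∂ABD = BD − AD + AB.
This gives a 15×10 integer matrix of rank 10; reducing to Smith normal form yields diagonal entries (1,1,1,1,1,1,1,1,1,2).

Reading off H_k = ker ∂_k / im ∂_{k+1}:

  H_0: rank C_0 − rank ∂_1 = 6 − 5 = 1, and the invariant factors of ∂_1 are all 1, so H_0 = Z.
  H_1: rank ker ∂_1 − rank ∂_2 = (15 − 5) − 10 = 0, and ∂_2 has invariant factor 2 > 1, so H_1 = Z/2.
  H_2: rank ker ∂_2 − rank ∂_3 = (10 − 10) − 0 = 0, and there is no ∂_3, so H_2 = 0.

(K is a triangulation of the real projective plane RP^2.)

H_0 = Z,  H_1 = Z/2,  H_2 = 0.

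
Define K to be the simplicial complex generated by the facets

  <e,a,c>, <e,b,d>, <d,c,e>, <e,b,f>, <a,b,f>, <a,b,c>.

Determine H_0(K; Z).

K has 6 vertices, 12 edges, 6 triangles.
rank ∂_0 = 0, rank ∂_1 = 5 ⇒ b_0 = 6 − 0 − 5 = 1; all invariant factors of ∂_1 are 1 so no torsion. So H_0 = Z.

H_0 ≅ Z.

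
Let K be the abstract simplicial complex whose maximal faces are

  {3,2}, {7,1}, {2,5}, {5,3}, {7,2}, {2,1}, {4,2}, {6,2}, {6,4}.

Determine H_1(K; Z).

Fix the vertex order 1 < 2 < 3 < 4 < 5 < 6 < 7 and write every simplex with vertices in increasing order. Then dim K = 1 and the simplices of K are:

  0-simplices (7): [1], [2], [3], [4], [5], [6], [7]
  1-simplices (9): [1,2], [1,7], [2,3], [2,4], [2,5], [2,6], [2,7], [3,5], [4,6]

Hence C_0 ≅ Z^7, C_1 ≅ Z^9.

The boundary map ∂_1: C_1 → C_0 maps an edge to its endpoints' difference, ∂[p,q] = q − p. For instance
  ∂[1,2] = [2] − [1].
The 7×9 boundary matrix has rank 6 and Smith normal form diag(1,1,1,1,1,1).

Computing H_k = (kernel of ∂_k) / (image of ∂_{k+1}):

  H_1: rank ker ∂_1 − rank ∂_2 = (9 − 6) − 0 = 3, and there is no ∂_2, so H_1 = Z^3.

H_1 ≅ Z^3.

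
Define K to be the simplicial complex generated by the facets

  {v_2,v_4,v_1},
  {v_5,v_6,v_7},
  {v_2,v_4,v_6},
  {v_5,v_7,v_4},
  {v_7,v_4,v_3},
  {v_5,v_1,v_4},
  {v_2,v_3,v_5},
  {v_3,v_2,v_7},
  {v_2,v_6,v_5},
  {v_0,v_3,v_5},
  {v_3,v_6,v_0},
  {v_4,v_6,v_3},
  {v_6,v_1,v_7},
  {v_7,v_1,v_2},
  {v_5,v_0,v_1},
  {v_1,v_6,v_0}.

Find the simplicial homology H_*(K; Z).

H_0 = Z,  H_1 = Z^2,  H_2 = Z.

Order the vertices as v_0 < v_1 < v_2 < v_3 < v_4 < v_5 < v_6 < v_7. Listing each simplex with vertices in this order, K has dimension 2 with simplices:

  0-simplices (8): [v_0], [v_1], [v_2], [v_3], [v_4], [v_5], [v_6], [v_7]
  1-simplices (24): (24 of them)
  2-simplices (16): (16 of them)

giving chain groups C_0 ≅ Z^8, C_1 ≅ Z^24, C_2 ≅ Z^16.

Boundary ∂_1: C_1 → C_0 is given by ∂[p,q] = [q] − [p]. For instance
  ∂[v_1,v_7] = [v_7] − [v_1].
The resulting 8×24 matrix has rank 7, and its Smith normal form has invariant factors (1,1,1,1,1,1,1).

Boundary ∂_2: C_2 → C_1 maps a triangle to the signed sum of its edges. For instance
  ∂[v_2,v_4,v_6] = [v_4,v_6] − [v_2,v_6] + [v_2,v_4],
  ∂[v_1,v_4,v_5] = [v_4,v_5] − [v_1,v_5] + [v_1,v_4].
The resulting 24×16 matrix has rank 15, and its Smith normal form has invariant factors (1,1,1,1,1,1,1,1,1,1,1,1,1,1,1).

Now H_k = ker ∂_k / im ∂_{k+1}, so:

  H_0: rank C_0 − rank ∂_1 = 8 − 7 = 1, and the invariant factors of ∂_1 are all 1, so H_0 = Z.
  H_1: rank ker ∂_1 − rank ∂_2 = (24 − 7) − 15 = 2, and the invariant factors of ∂_2 are all 1, so H_1 = Z^2.
  H_2: rank ker ∂_2 − rank ∂_3 = (16 − 15) − 0 = 1, and there is no ∂_3, so H_2 = Z.

As a check, the Euler characteristic is 8 − 24 + 16 = 0, which agrees with 1 − 2 + 1 = 0.
(K is a triangulation of the torus T^2.)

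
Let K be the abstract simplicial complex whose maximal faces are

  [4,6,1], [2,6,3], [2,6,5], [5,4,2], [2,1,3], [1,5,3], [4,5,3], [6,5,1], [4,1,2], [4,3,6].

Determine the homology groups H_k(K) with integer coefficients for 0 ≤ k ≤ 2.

Fix the vertex order 1 < 2 < 3 < 4 < 5 < 6 and write every simplex with vertices in increasing order. Then dim K = 2 and the simplices of K are:

  0-simplices (6): [1], [2], [3], [4], [5], [6]
  1-simplices (15): [1,2], [1,3], [1,4], [1,5], [1,6], [2,3], [2,4], [2,5], [2,6], [3,4], [3,5], [3,6], [4,5], [4,6], [5,6]
  2-simplices (10): [1,2,3], [1,2,4], [1,3,5], [1,4,6], [1,5,6], [2,3,6], [2,4,5], [2,5,6], [3,4,5], [3,4,6]

giving chain groups C_0 ≅ Z^6, C_1 ≅ Z^15, C_2 ≅ Z^10.

Boundary ∂_1: C_1 → C_0 is given by ∂[p,q] = [q] − [p].
As a 6×15 matrix over Z this has rank 5, with invariant factors (1,1,1,1,1).

Boundary ∂_2: C_2 → C_1 acts by ∂[p,q,r] = [q,r] − [p,r] + [p,q]. For instance
  ∂[1,5,6] = [5,6] − [1,6] + [1,5],
  ∂[1,4,6] = [4,6] − [1,6] + [1,4].
This gives a 15×10 integer matrix of rank 10; reducing to Smith normal form yields diagonal entries (1,1,1,1,1,1,1,1,1,2).

Computing H_k = (kernel of ∂_k) / (image of ∂_{k+1}):

  H_0: rank C_0 − rank ∂_1 = 6 − 5 = 1, and the invariant factors of ∂_1 are all 1, so H_0 = Z.
  H_1: rank ker ∂_1 − rank ∂_2 = (15 − 5) − 10 = 0, and ∂_2 has invariant factor 2 > 1, so H_1 = Z/2.
  H_2: rank ker ∂_2 − rank ∂_3 = (10 − 10) − 0 = 0, and there is no ∂_3, so H_2 = 0.

As a check, the Euler characteristic is 6 − 15 + 10 = 1, which agrees with 1 − 0 + 0 = 1.
(K is a triangulation of the real projective plane RP^2.)

H_0 ≅ Z,  H_1 ≅ Z/2,  H_2 = 0.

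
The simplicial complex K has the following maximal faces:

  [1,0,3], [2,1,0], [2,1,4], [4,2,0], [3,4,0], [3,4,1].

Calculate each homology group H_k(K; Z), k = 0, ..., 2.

We work with the vertex ordering 0 < 1 < 2 < 3 < 4. The simplices of K, each written with vertices in increasing order, are:

  0-simplices (5): [0], [1], [2], [3], [4]
  1-simplices (9): [0,1], [0,2], [0,3], [0,4], [1,2], [1,3], [1,4], [2,4], [3,4]
  2-simplices (6): [0,1,2], [0,1,3], [0,2,4], [0,3,4], [1,2,4], [1,3,4]

Hence C_0 ≅ Z^5, C_1 ≅ Z^9, C_2 ≅ Z^6.

∂_1: C_1 → C_0 maps an edge to its endpoints' difference, ∂[p,q] = q − p.
As a 5×9 matrix over Z this has rank 4, with invariant factors (1,1,1,1).

∂_2: C_2 → C_1 acts by ∂[p,q,r] = [q,r] − [p,r] + [p,q]. For instance
  ∂[1,3,4] = [3,4] − [1,4] + [1,3],
  ∂[1,2,4] = [2,4] − [1,4] + [1,2].
As a 9×6 matrix over Z this has rank 5, with invariant factors (1,1,1,1,1).

Now H_k = ker ∂_k / im ∂_{k+1}, so:

  H_0: rank C_0 − rank ∂_1 = 5 − 4 = 1, and the invariant factors of ∂_1 are all 1, so H_0 ≅ Z.
  H_1: rank ker ∂_1 − rank ∂_2 = (9 − 4) − 5 = 0, and the invariant factors of ∂_2 are all 1, so H_1 ≅ 0.
  H_2: rank ker ∂_2 − rank ∂_3 = (6 − 5) − 0 = 1, and there is no ∂_3, so H_2 ≅ Z.

As a check, the Euler characteristic is 5 − 9 + 6 = 2, which agrees with 1 − 0 + 1 = 2.

H_0 = Z,  H_1 = 0,  H_2 = Z.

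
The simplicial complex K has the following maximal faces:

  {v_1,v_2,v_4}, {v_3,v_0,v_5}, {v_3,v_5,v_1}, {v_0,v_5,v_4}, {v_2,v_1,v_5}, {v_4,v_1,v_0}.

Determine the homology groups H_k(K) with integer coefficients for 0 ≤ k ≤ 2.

H_0 = Z,  H_1 = Z,  H_2 = 0.

K has 6 vertices, 12 edges, 6 triangles.
rank ∂_0 = 0, rank ∂_1 = 5 ⇒ b_0 = 6 − 0 − 5 = 1; all invariant factors of ∂_1 are 1 so no torsion. So H_0 = Z.
rank ∂_1 = 5, rank ∂_2 = 6 ⇒ b_1 = 12 − 5 − 6 = 1; all invariant factors of ∂_2 are 1 so no torsion. So H_1 = Z.
rank ∂_2 = 6, rank ∂_3 = 0 ⇒ b_2 = 6 − 6 − 0 = 0. So H_2 = 0.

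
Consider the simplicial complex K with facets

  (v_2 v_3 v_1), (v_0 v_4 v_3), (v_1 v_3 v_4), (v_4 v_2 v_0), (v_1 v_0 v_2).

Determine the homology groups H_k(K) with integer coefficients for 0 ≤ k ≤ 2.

Fix the vertex order v_0 < v_1 < v_2 < v_3 < v_4 and write every simplex with vertices in increasing order. Then dim K = 2 and the simplices of K are:

  0-simplices (5): [v_0], [v_1], [v_2], [v_3], [v_4]
  1-simplices (10): [v_0,v_1], [v_0,v_2], [v_0,v_3], [v_0,v_4], [v_1,v_2], [v_1,v_3], [v_1,v_4], [v_2,v_3], [v_2,v_4], [v_3,v_4]
  2-simplices (5): [v_0,v_1,v_2], [v_0,v_2,v_4], [v_0,v_3,v_4], [v_1,v_2,v_3], [v_1,v_3,v_4]

giving chain groups C_0 ≅ Z^5, C_1 ≅ Z^10, C_2 ≅ Z^5.

Boundary ∂_1: C_1 → C_0 maps an edge to its endpoints' difference, ∂[p,q] = q − p. For instance
  ∂[v_0,v_2] = [v_2] − [v_0].
The 5×10 boundary matrix has rank 4 and Smith normal form diag(1,1,1,1).

The boundary map ∂_2: C_2 → C_1 acts by ∂[p,q,r] = [q,r] − [p,r] + [p,q]. For instance
  ∂[v_1,v_2,v_3] = [v_2,v_3] − [v_1,v_3] + [v_1,v_2],
  ∂[v_0,v_3,v_4] = [v_3,v_4] − [v_0,v_4] + [v_0,v_3].
The resulting 10×5 matrix has rank 5, and its Smith normal form has invariant factors (1,1,1,1,1).

Reading off H_k = ker ∂_k / im ∂_{k+1}:

  H_0: rank C_0 − rank ∂_1 = 5 − 4 = 1, and the invariant factors of ∂_1 are all 1, so H_0 = Z.
  H_1: rank ker ∂_1 − rank ∂_2 = (10 − 4) − 5 = 1, and the invariant factors of ∂_2 are all 1, so H_1 = Z.
  H_2: rank ker ∂_2 − rank ∂_3 = (5 − 5) − 0 = 0, and there is no ∂_3, so H_2 = 0.

As a check, the Euler characteristic is 5 − 10 + 5 = 0, which agrees with 1 − 1 + 0 = 0.

H_0 = Z,  H_1 = Z,  H_2 = 0.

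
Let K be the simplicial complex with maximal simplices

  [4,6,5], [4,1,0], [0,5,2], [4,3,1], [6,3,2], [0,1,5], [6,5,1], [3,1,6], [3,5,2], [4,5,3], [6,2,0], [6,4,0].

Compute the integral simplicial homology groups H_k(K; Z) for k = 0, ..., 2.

Take the total order 0 < 1 < 2 < 3 < 4 < 5 < 6 on the vertex set. Then K (dimension 2) consists of the simplices:

  0-simplices (7): [0], [1], [2], [3], [4], [5], [6]
  1-simplices (18): [0,1], [0,2], [0,4], [0,5], [0,6], [1,3], [1,4], [1,5], [1,6], [2,3], [2,5], [2,6], [3,4], [3,5], [3,6], [4,5], [4,6], [5,6]
  2-simplices (12): [0,1,4], [0,1,5], [0,2,5], [0,2,6], [0,4,6], [1,3,4], [1,3,6], [1,5,6], [2,3,5], [2,3,6], [3,4,5], [4,5,6]

giving chain groups C_0 ≅ Z^7, C_1 ≅ Z^18, C_2 ≅ Z^12.

The boundary map ∂_1: C_1 → C_0 sends each edge [p,q] (with p < q) to q − p.
The 7×18 boundary matrix has rank 6 and Smith normal form diag(1,1,1,1,1,1).

The boundary map ∂_2: C_2 → C_1 maps a triangle to the signed sum of its edges. For instance
  ∂[0,4,6] = [4,6] − [0,6] + [0,4],
  ∂[1,5,6] = [5,6] − [1,6] + [1,5].
The 18×12 boundary matrix has rank 12 and Smith normal form diag(1,1,1,1,1,1,1,1,1,1,1,2).

From H_k ≅ ker(∂_k) / im(∂_{k+1}) we obtain:

  H_0: rank C_0 − rank ∂_1 = 7 − 6 = 1, and the invariant factors of ∂_1 are all 1, so H_0 ≅ Z.
  H_1: rank ker ∂_1 − rank ∂_2 = (18 − 6) − 12 = 0, and ∂_2 has invariant factor 2 > 1, so H_1 ≅ Z/2.
  H_2: rank ker ∂_2 − rank ∂_3 = (12 − 12) − 0 = 0, and there is no ∂_3, so H_2 ≅ 0.

As a check, the Euler characteristic is 7 − 18 + 12 = 1, which agrees with 1 − 0 + 0 = 1.

H_0 ≅ Z,  H_1 ≅ Z/2,  H_2 = 0.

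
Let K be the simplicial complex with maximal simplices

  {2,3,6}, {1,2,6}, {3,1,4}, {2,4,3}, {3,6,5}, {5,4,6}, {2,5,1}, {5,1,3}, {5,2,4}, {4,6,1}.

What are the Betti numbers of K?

We work with the vertex ordering 1 < 2 < 3 < 4 < 5 < 6. The simplices of K, each written with vertices in increasing order, are:

  0-simplices (6): [1], [2], [3], [4], [5], [6]
  1-simplices (15): [1,2], [1,3], [1,4], [1,5], [1,6], [2,3], [2,4], [2,5], [2,6], [3,4], [3,5], [3,6], [4,5], [4,6], [5,6]
  2-simplices (10): [1,2,5], [1,2,6], [1,3,4], [1,3,5], [1,4,6], [2,3,4], [2,3,6], [2,4,5], [3,5,6], [4,5,6]

giving chain groups C_0 ≅ Z^6, C_1 ≅ Z^15, C_2 ≅ Z^10.

∂_1: C_1 → C_0 maps an edge to its endpoints' difference, ∂[p,q] = q − p.
The resulting 6×15 matrix has rank 5, and its Smith normal form has invariant factors (1,1,1,1,1).

Boundary ∂_2: C_2 → C_1 sends each 2-simplex [p,q,r] to [q,r] − [p,r] + [p,q]. For instance
  ∂[1,2,6] = [2,6] − [1,6] + [1,2],
  ∂[4,5,6] = [5,6] − [4,6] + [4,5].
This gives a 15×10 integer matrix of rank 10; reducing to Smith normal form yields diagonal entries (1,1,1,1,1,1,1,1,1,2).

Reading off H_k = ker ∂_k / im ∂_{k+1}:

  H_0: rank C_0 − rank ∂_1 = 6 − 5 = 1, and the invariant factors of ∂_1 are all 1, so H_0 ≅ Z.
  H_1: rank ker ∂_1 − rank ∂_2 = (15 − 5) − 10 = 0, and ∂_2 has invariant factor 2 > 1, so H_1 ≅ Z/2.
  H_2: rank ker ∂_2 − rank ∂_3 = (10 − 10) − 0 = 0, and there is no ∂_3, so H_2 ≅ 0.

As a check, the Euler characteristic is 6 − 15 + 10 = 1, which agrees with 1 − 0 + 0 = 1.

Hence the Betti numbers are b_0 = 1, b_1 = 0, b_2 = 0.

b_0 = 1, b_1 = 0, b_2 = 0.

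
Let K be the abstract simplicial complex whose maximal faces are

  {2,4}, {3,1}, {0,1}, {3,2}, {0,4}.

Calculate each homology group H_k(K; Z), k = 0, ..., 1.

Take the total order 0 < 1 < 2 < 3 < 4 on the vertex set. Then K (dimension 1) consists of the simplices:

  0-simplices (5): [0], [1], [2], [3], [4]
  1-simplices (5): [0,1], [0,4], [1,3], [2,3], [2,4]

Hence C_0 ≅ Z^5, C_1 ≅ Z^5.

Boundary ∂_1: C_1 → C_0 sends each edge [p,q] (with p < q) to q − p.
The 5×5 boundary matrix has rank 4 and Smith normal form diag(1,1,1,1).

Reading off H_k = ker ∂_k / im ∂_{k+1}:

  H_0: rank C_0 − rank ∂_1 = 5 − 4 = 1, and the invariant factors of ∂_1 are all 1, so H_0 = Z.
  H_1: rank ker ∂_1 − rank ∂_2 = (5 − 4) − 0 = 1, and there is no ∂_2, so H_1 = Z.

As a check, the Euler characteristic is 5 − 5 = 0, which agrees with 1 − 1 = 0.

H_0 = Z,  H_1 = Z.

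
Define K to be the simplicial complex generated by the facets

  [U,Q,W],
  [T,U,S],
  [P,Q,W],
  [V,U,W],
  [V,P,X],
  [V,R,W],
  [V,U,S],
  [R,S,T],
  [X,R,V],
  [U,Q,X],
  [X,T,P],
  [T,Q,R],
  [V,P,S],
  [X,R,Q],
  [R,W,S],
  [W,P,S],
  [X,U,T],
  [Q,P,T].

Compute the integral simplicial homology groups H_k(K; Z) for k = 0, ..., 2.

H_0 = Z,  H_1 = Z ⊕ Z/2,  H_2 = 0.

Order the vertices as P < Q < R < S < T < U < V < W < X. Listing each simplex with vertices in this order, K has dimension 2 with simplices:

  0-simplices (9): P, Q, R, S, T, U, V, W, X
  1-simplices (27): PQ, PS, PT, PV, PW, PX, QR, QT, QU, QW, QX, RS, RT, RV, RW, RX, ST, SU, SV, SW, TU, TX, UV, UW, UX, VW, VX
  2-simplices (18): PQT, PQW, PSV, PSW, PTX, PVX, QRT, QRX, QUW, QUX, RST, RSW, RVW, RVX, STU, SUV, TUX, UVW

so the chain groups are C_0 ≅ Z^9, C_1 ≅ Z^27, C_2 ≅ Z^18.

∂_1: C_1 → C_0 is given by ∂[p,q] = [q] − [p]. For instance
  ∂QR = R − Q.
The 9×27 boundary matrix has rank 8 and Smith normal form diag(1,1,1,1,1,1,1,1).

∂_2: C_2 → C_1 acts by ∂[p,q,r] = [q,r] − [p,r] + [p,q]. For instance
  ∂STU = TU − SU + ST,
  ∂RST = ST − RT + RS.
As a 27×18 matrix over Z this has rank 18, with invariant factors (1,1,1,1,1,1,1,1,1,1,1,1,1,1,1,1,1,2).

Computing H_k = (kernel of ∂_k) / (image of ∂_{k+1}):

  H_0: rank C_0 − rank ∂_1 = 9 − 8 = 1, and the invariant factors of ∂_1 are all 1, so H_0 ≅ Z.
  H_1: rank ker ∂_1 − rank ∂_2 = (27 − 8) − 18 = 1, and ∂_2 has invariant factor 2 > 1, so H_1 ≅ Z ⊕ Z/2.
  H_2: rank ker ∂_2 − rank ∂_3 = (18 − 18) − 0 = 0, and there is no ∂_3, so H_2 ≅ 0.

As a check, the Euler characteristic is 9 − 27 + 18 = 0, which agrees with 1 − 1 + 0 = 0.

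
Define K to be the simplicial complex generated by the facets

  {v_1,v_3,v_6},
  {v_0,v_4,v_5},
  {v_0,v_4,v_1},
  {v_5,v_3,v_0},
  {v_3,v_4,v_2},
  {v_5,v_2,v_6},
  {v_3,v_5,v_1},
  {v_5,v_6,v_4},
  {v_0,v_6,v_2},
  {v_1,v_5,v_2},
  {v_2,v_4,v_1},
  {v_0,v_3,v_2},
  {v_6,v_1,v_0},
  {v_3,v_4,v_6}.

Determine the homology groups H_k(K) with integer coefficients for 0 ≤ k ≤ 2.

Fix the vertex order v_0 < v_1 < v_2 < v_3 < v_4 < v_5 < v_6 and write every simplex with vertices in increasing order. Then dim K = 2 and the simplices of K are:

  0-simplices (7): [v_0], [v_1], [v_2], [v_3], [v_4], [v_5], [v_6]
  1-simplices (21): (21 of them)
  2-simplices (14): (14 of them)

giving chain groups C_0 ≅ Z^7, C_1 ≅ Z^21, C_2 ≅ Z^14.

∂_1: C_1 → C_0 sends each edge [p,q] (with p < q) to q − p. For instance
  ∂[v_0,v_2] = [v_2] − [v_0].
The 7×21 boundary matrix has rank 6 and Smith normal form diag(1,1,1,1,1,1).

Boundary ∂_2: C_2 → C_1 acts by ∂[p,q,r] = [q,r] − [p,r] + [p,q]. For instance
  ∂[v_0,v_4,v_5] = [v_4,v_5] − [v_0,v_5] + [v_0,v_4],
  ∂[v_1,v_2,v_5] = [v_2,v_5] − [v_1,v_5] + [v_1,v_2].
As a 21×14 matrix over Z this has rank 13, with invariant factors (1,1,1,1,1,1,1,1,1,1,1,1,1).

Now H_k = ker ∂_k / im ∂_{k+1}, so:

  H_0: rank C_0 − rank ∂_1 = 7 − 6 = 1, and the invariant factors of ∂_1 are all 1, so H_0 ≅ Z.
  H_1: rank ker ∂_1 − rank ∂_2 = (21 − 6) − 13 = 2, and the invariant factors of ∂_2 are all 1, so H_1 ≅ Z^2.
  H_2: rank ker ∂_2 − rank ∂_3 = (14 − 13) − 0 = 1, and there is no ∂_3, so H_2 ≅ Z.

As a check, the Euler characteristic is 7 − 21 + 14 = 0, which agrees with 1 − 2 + 1 = 0.
(K is a triangulation of the torus T^2.)

H_0 = Z,  H_1 = Z^2,  H_2 = Z.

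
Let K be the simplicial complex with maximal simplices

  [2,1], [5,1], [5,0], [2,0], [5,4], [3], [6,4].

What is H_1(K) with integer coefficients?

H_1 ≅ Z.

We work with the vertex ordering 0 < 1 < 2 < 3 < 4 < 5 < 6. The simplices of K, each written with vertices in increasing order, are:

  0-simplices (7): [0], [1], [2], [3], [4], [5], [6]
  1-simplices (6): [0,2], [0,5], [1,2], [1,5], [4,5], [4,6]

giving chain groups C_0 ≅ Z^7, C_1 ≅ Z^6.

Boundary ∂_1: C_1 → C_0 is given by ∂[p,q] = [q] − [p]. For instance
  ∂[4,6] = [6] − [4].
The 7×6 boundary matrix has rank 5 and Smith normal form diag(1,1,1,1,1).

Computing H_k = (kernel of ∂_k) / (image of ∂_{k+1}):

  H_1: rank ker ∂_1 − rank ∂_2 = (6 − 5) − 0 = 1, and there is no ∂_2, so H_1 = Z.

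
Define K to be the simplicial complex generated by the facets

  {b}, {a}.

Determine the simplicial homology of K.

Fix the vertex order a < b and write every simplex with vertices in increasing order. Then dim K = 0 and the simplices of K are:

  0-simplices (2): a, b

giving chain groups C_0 ≅ Z^2.

From H_k ≅ ker(∂_k) / im(∂_{k+1}) we obtain:

  H_0: rank C_0 − rank ∂_1 = 2 − 0 = 2, and there is no ∂_1, so H_0 ≅ Z^2.

H_0 = Z^2.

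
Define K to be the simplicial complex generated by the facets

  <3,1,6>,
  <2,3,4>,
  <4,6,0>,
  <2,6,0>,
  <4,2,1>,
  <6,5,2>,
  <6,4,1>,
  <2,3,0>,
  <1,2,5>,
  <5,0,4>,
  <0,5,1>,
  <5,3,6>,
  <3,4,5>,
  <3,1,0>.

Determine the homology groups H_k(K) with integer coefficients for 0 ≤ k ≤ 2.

H_0 = Z,  H_1 = Z^2,  H_2 = Z.

Order the vertices as 0 < 1 < 2 < 3 < 4 < 5 < 6. Listing each simplex with vertices in this order, K has dimension 2 with simplices:

  0-simplices (7): [0], [1], [2], [3], [4], [5], [6]
  1-simplices (21): [0,1], [0,2], [0,3], [0,4], [0,5], [0,6], [1,2], [1,3], [1,4], [1,5], [1,6], [2,3], [2,4], [2,5], [2,6], [3,4], [3,5], [3,6], [4,5], [4,6], [5,6]
  2-simplices (14): [0,1,3], [0,1,5], [0,2,3], [0,2,6], [0,4,5], [0,4,6], [1,2,4], [1,2,5], [1,3,6], [1,4,6], [2,3,4], [2,5,6], [3,4,5], [3,5,6]

so the chain groups are C_0 ≅ Z^7, C_1 ≅ Z^21, C_2 ≅ Z^14.

Boundary ∂_1: C_1 → C_0 maps an edge to its endpoints' difference, ∂[p,q] = q − p. For instance
  ∂[1,3] = [3] − [1].
As a 7×21 matrix over Z this has rank 6, with invariant factors (1,1,1,1,1,1).

Boundary ∂_2: C_2 → C_1 sends each 2-simplex [p,q,r] to [q,r] − [p,r] + [p,q]. For instance
  ∂[2,5,6] = [5,6] − [2,6] + [2,5],
  ∂[0,1,3] = [1,3] − [0,3] + [0,1].
The 21×14 boundary matrix has rank 13 and Smith normal form diag(1,1,1,1,1,1,1,1,1,1,1,1,1).

Computing H_k = (kernel of ∂_k) / (image of ∂_{k+1}):

  H_0: rank C_0 − rank ∂_1 = 7 − 6 = 1, and the invariant factors of ∂_1 are all 1, so H_0 = Z.
  H_1: rank ker ∂_1 − rank ∂_2 = (21 − 6) − 13 = 2, and the invariant factors of ∂_2 are all 1, so H_1 = Z^2.
  H_2: rank ker ∂_2 − rank ∂_3 = (14 − 13) − 0 = 1, and there is no ∂_3, so H_2 = Z.

As a check, the Euler characteristic is 7 − 21 + 14 = 0, which agrees with 1 − 2 + 1 = 0.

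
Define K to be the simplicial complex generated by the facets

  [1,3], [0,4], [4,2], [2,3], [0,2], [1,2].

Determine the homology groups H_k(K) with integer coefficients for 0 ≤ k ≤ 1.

We work with the vertex ordering 0 < 1 < 2 < 3 < 4. The simplices of K, each written with vertices in increasing order, are:

  0-simplices (5): [0], [1], [2], [3], [4]
  1-simplices (6): [0,2], [0,4], [1,2], [1,3], [2,3], [2,4]

Hence C_0 ≅ Z^5, C_1 ≅ Z^6.

Boundary ∂_1: C_1 → C_0 is given by ∂[p,q] = [q] − [p].
The resulting 5×6 matrix has rank 4, and its Smith normal form has invariant factors (1,1,1,1).

Computing H_k = (kernel of ∂_k) / (image of ∂_{k+1}):

  H_0: rank C_0 − rank ∂_1 = 5 − 4 = 1, and the invariant factors of ∂_1 are all 1, so H_0 = Z.
  H_1: rank ker ∂_1 − rank ∂_2 = (6 − 4) − 0 = 2, and there is no ∂_2, so H_1 = Z^2.

H_0 ≅ Z,  H_1 ≅ Z^2.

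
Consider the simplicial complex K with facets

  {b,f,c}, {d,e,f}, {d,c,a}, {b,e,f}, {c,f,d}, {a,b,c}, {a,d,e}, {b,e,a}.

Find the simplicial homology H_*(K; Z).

H_0 ≅ Z,  H_1 = 0,  H_2 ≅ Z.

Take the total order a < b < c < d < e < f on the vertex set. Then K (dimension 2) consists of the simplices:

  0-simplices (6): a, b, c, d, e, f
  1-simplices (12): ab, ac, ad, ae, bc, be, bf, cd, cf, de, df, ef
  2-simplices (8): abc, abe, acd, ade, bcf, bef, cdf, def

Hence C_0 ≅ Z^6, C_1 ≅ Z^12, C_2 ≅ Z^8.

The boundary map ∂_1: C_1 → C_0 maps an edge to its endpoints' difference, ∂[p,q] = q − p.
The 6×12 boundary matrix has rank 5 and Smith normal form diag(1,1,1,1,1).

∂_2: C_2 → C_1 acts by ∂[p,q,r] = [q,r] − [p,r] + [p,q]. For instance
  ∂abe = be − ae + ab,
  ∂cdf = df − cf + cd.
As a 12×8 matrix over Z this has rank 7, with invariant factors (1,1,1,1,1,1,1).

Reading off H_k = ker ∂_k / im ∂_{k+1}:

  H_0: rank C_0 − rank ∂_1 = 6 − 5 = 1, and the invariant factors of ∂_1 are all 1, so H_0 = Z.
  H_1: rank ker ∂_1 − rank ∂_2 = (12 − 5) − 7 = 0, and the invariant factors of ∂_2 are all 1, so H_1 = 0.
  H_2: rank ker ∂_2 − rank ∂_3 = (8 − 7) − 0 = 1, and there is no ∂_3, so H_2 = Z.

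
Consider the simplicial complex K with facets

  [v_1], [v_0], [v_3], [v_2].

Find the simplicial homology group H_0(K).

Take the total order v_0 < v_1 < v_2 < v_3 on the vertex set. Then K (dimension 0) consists of the simplices:

  0-simplices (4): [v_0], [v_1], [v_2], [v_3]

giving chain groups C_0 ≅ Z^4.

From H_k ≅ ker(∂_k) / im(∂_{k+1}) we obtain:

  H_0: rank C_0 − rank ∂_1 = 4 − 0 = 4, and there is no ∂_1, so H_0 ≅ Z^4.

H_0 = Z^4.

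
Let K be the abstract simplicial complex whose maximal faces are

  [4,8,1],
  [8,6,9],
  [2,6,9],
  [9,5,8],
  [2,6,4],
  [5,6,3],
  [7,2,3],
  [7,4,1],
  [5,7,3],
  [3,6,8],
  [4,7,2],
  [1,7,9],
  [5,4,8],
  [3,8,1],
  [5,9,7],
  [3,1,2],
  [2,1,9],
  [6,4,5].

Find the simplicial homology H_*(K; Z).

H_0 = Z,  H_1 = Z ⊕ Z/2,  H_2 = 0.

K has 9 vertices, 27 edges, 18 triangles.
rank ∂_0 = 0, rank ∂_1 = 8 ⇒ b_0 = 9 − 0 − 8 = 1; all invariant factors of ∂_1 are 1 so no torsion. So H_0 ≅ Z.
rank ∂_1 = 8, rank ∂_2 = 18 ⇒ b_1 = 27 − 8 − 18 = 1; ∂_2 has invariant factor(s) [2] giving torsion. So H_1 ≅ Z ⊕ Z/2.
rank ∂_2 = 18, rank ∂_3 = 0 ⇒ b_2 = 18 − 18 − 0 = 0. So H_2 ≅ 0.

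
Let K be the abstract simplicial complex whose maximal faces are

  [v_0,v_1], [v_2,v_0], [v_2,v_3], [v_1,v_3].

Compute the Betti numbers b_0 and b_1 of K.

Order the vertices as v_0 < v_1 < v_2 < v_3. Listing each simplex with vertices in this order, K has dimension 1 with simplices:

  0-simplices (4): [v_0], [v_1], [v_2], [v_3]
  1-simplices (4): [v_0,v_1], [v_0,v_2], [v_1,v_3], [v_2,v_3]

so the chain groups are C_0 ≅ Z^4, C_1 ≅ Z^4.

∂_1: C_1 → C_0 is given by ∂[p,q] = [q] − [p]. For instance
  ∂[v_2,v_3] = [v_3] − [v_2].
As a 4×4 matrix over Z this has rank 3, with invariant factors (1,1,1).

Computing H_k = (kernel of ∂_k) / (image of ∂_{k+1}):

  H_0: rank C_0 − rank ∂_1 = 4 − 3 = 1, and the invariant factors of ∂_1 are all 1, so H_0 ≅ Z.
  H_1: rank ker ∂_1 − rank ∂_2 = (4 − 3) − 0 = 1, and there is no ∂_2, so H_1 ≅ Z.

As a check, the Euler characteristic is 4 − 4 = 0, which agrees with 1 − 1 = 0.
(K is a triangulation of the circle S^1.)

Hence the Betti numbers are b_0 = 1, b_1 = 1.

b_0 = 1, b_1 = 1.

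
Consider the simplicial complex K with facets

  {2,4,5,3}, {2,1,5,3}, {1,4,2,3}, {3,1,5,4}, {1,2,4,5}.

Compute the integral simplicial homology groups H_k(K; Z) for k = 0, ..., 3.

H_0 ≅ Z,  H_1 = 0,  H_2 = 0,  H_3 ≅ Z.

Fix the vertex order 1 < 2 < 3 < 4 < 5 and write every simplex with vertices in increasing order. Then dim K = 3 and the simplices of K are:

  0-simplices (5): [1], [2], [3], [4], [5]
  1-simplices (10): [1,2], [1,3], [1,4], [1,5], [2,3], [2,4], [2,5], [3,4], [3,5], [4,5]
  2-simplices (10): [1,2,3], [1,2,4], [1,2,5], [1,3,4], [1,3,5], [1,4,5], [2,3,4], [2,3,5], [2,4,5], [3,4,5]
  3-simplices (5): [1,2,3,4], [1,2,3,5], [1,2,4,5], [1,3,4,5], [2,3,4,5]

giving chain groups C_0 ≅ Z^5, C_1 ≅ Z^10, C_2 ≅ Z^10, C_3 ≅ Z^5.

Boundary ∂_1: C_1 → C_0 sends each edge [p,q] (with p < q) to q − p. For instance
  ∂[4,5] = [5] − [4].
The resulting 5×10 matrix has rank 4, and its Smith normal form has invariant factors (1,1,1,1).

Boundary ∂_2: C_2 → C_1 maps a triangle to the signed sum of its edges. For instance
  ∂[1,3,4] = [3,4] − [1,4] + [1,3],
  ∂[3,4,5] = [4,5] − [3,5] + [3,4].
The 10×10 boundary matrix has rank 6 and Smith normal form diag(1,1,1,1,1,1).

The boundary map ∂_3: C_3 → C_2 sends each 3-simplex σ to the alternating sum Σ_i (−1)^i (σ with its i-th vertex removed). For instance
  ∂[2,3,4,5] = [3,4,5] − [2,4,5] + [2,3,5] − [2,3,4],
  ∂[1,2,4,5] = [2,4,5] − [1,4,5] + [1,2,5] − [1,2,4].
The 10×5 boundary matrix has rank 4 and Smith normal form diag(1,1,1,1).

Computing H_k = (kernel of ∂_k) / (image of ∂_{k+1}):

  H_0: rank C_0 − rank ∂_1 = 5 − 4 = 1, and the invariant factors of ∂_1 are all 1, so H_0 = Z.
  H_1: rank ker ∂_1 − rank ∂_2 = (10 − 4) − 6 = 0, and the invariant factors of ∂_2 are all 1, so H_1 = 0.
  H_2: rank ker ∂_2 − rank ∂_3 = (10 − 6) − 4 = 0, and the invariant factors of ∂_3 are all 1, so H_2 = 0.
  H_3: rank ker ∂_3 − rank ∂_4 = (5 − 4) − 0 = 1, and there is no ∂_4, so H_3 = Z.

(K is a triangulation of the 3-sphere S^3.)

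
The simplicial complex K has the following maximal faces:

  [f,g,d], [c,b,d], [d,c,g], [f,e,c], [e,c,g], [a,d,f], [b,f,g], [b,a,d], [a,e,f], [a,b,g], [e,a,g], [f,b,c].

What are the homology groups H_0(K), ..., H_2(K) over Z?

Fix the vertex order a < b < c < d < e < f < g and write every simplex with vertices in increasing order. Then dim K = 2 and the simplices of K are:

  0-simplices (7): a, b, c, d, e, f, g
  1-simplices (18): ab, ad, ae, af, ag, bc, bd, bf, bg, cd, ce, cf, cg, df, dg, ef, eg, fg
  2-simplices (12): abd, abg, adf, aef, aeg, bcd, bcf, bfg, cdg, cef, ceg, dfg

so the chain groups are C_0 ≅ Z^7, C_1 ≅ Z^18, C_2 ≅ Z^12.

∂_1: C_1 → C_0 is given by ∂[p,q] = [q] − [p].
The 7×18 boundary matrix has rank 6 and Smith normal form diag(1,1,1,1,1,1).

The boundary map ∂_2: C_2 → C_1 acts by ∂[p,q,r] = [q,r] − [p,r] + [p,q]. For instance
  ∂cef = ef − cf + ce,
  ∂abd = bd − ad + ab.
The 18×12 boundary matrix has rank 12 and Smith normal form diag(1,1,1,1,1,1,1,1,1,1,1,2).

Computing H_k = (kernel of ∂_k) / (image of ∂_{k+1}):

  H_0: rank C_0 − rank ∂_1 = 7 − 6 = 1, and the invariant factors of ∂_1 are all 1, so H_0 ≅ Z.
  H_1: rank ker ∂_1 − rank ∂_2 = (18 − 6) − 12 = 0, and ∂_2 has invariant factor 2 > 1, so H_1 ≅ Z/2Z.
  H_2: rank ker ∂_2 − rank ∂_3 = (12 − 12) − 0 = 0, and there is no ∂_3, so H_2 ≅ 0.

H_0 ≅ Z,  H_1 ≅ Z/2Z,  H_2 = 0.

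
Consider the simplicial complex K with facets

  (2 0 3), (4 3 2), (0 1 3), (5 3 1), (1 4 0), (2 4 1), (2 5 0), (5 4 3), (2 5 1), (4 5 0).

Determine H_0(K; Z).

H_0 ≅ Z.

Order the vertices as 0 < 1 < 2 < 3 < 4 < 5. Listing each simplex with vertices in this order, K has dimension 2 with simplices:

  0-simplices (6): [0], [1], [2], [3], [4], [5]
  1-simplices (15): [0,1], [0,2], [0,3], [0,4], [0,5], [1,2], [1,3], [1,4], [1,5], [2,3], [2,4], [2,5], [3,4], [3,5], [4,5]
  2-simplices (10): [0,1,3], [0,1,4], [0,2,3], [0,2,5], [0,4,5], [1,2,4], [1,2,5], [1,3,5], [2,3,4], [3,4,5]

so the chain groups are C_0 ≅ Z^6, C_1 ≅ Z^15, C_2 ≅ Z^10.

Boundary ∂_1: C_1 → C_0 sends each edge [p,q] (with p < q) to q − p. For instance
  ∂[2,5] = [5] − [2].
The 6×15 boundary matrix has rank 5 and Smith normal form diag(1,1,1,1,1).

Boundary ∂_2: C_2 → C_1 maps a triangle to the signed sum of its edges. For instance
  ∂[3,4,5] = [4,5] − [3,5] + [3,4],
  ∂[0,2,3] = [2,3] − [0,3] + [0,2].
The resulting 15×10 matrix has rank 10, and its Smith normal form has invariant factors (1,1,1,1,1,1,1,1,1,2).

Reading off H_k = ker ∂_k / im ∂_{k+1}:

  H_0: rank C_0 − rank ∂_1 = 6 − 5 = 1, and the invariant factors of ∂_1 are all 1, so H_0 = Z.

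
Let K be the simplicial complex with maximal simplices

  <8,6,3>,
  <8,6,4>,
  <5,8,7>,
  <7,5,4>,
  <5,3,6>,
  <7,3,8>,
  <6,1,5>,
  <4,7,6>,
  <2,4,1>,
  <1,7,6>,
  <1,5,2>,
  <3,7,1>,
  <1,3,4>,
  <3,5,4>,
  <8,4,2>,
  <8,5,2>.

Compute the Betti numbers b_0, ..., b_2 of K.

Take the total order 1 < 2 < 3 < 4 < 5 < 6 < 7 < 8 on the vertex set. Then K (dimension 2) consists of the simplices:

  0-simplices (8): [1], [2], [3], [4], [5], [6], [7], [8]
  1-simplices (24): (24 of them)
  2-simplices (16): [1,2,4], [1,2,5], [1,3,4], [1,3,7], [1,5,6], [1,6,7], [2,4,8], [2,5,8], [3,4,5], [3,5,6], [3,6,8], [3,7,8], [4,5,7], [4,6,7], [4,6,8], [5,7,8]

so the chain groups are C_0 ≅ Z^8, C_1 ≅ Z^24, C_2 ≅ Z^16.

The boundary map ∂_1: C_1 → C_0 is given by ∂[p,q] = [q] − [p].
This gives a 8×24 integer matrix of rank 7; reducing to Smith normal form yields diagonal entries (1,1,1,1,1,1,1).

Boundary ∂_2: C_2 → C_1 sends each 2-simplex [p,q,r] to [q,r] − [p,r] + [p,q]. For instance
  ∂[1,6,7] = [6,7] − [1,7] + [1,6],
  ∂[4,6,8] = [6,8] − [4,8] + [4,6].
The 24×16 boundary matrix has rank 15 and Smith normal form diag(1,1,1,1,1,1,1,1,1,1,1,1,1,1,1).

Reading off H_k = ker ∂_k / im ∂_{k+1}:

  H_0: rank C_0 − rank ∂_1 = 8 − 7 = 1, and the invariant factors of ∂_1 are all 1, so H_0 ≅ Z.
  H_1: rank ker ∂_1 − rank ∂_2 = (24 − 7) − 15 = 2, and the invariant factors of ∂_2 are all 1, so H_1 ≅ Z^2.
  H_2: rank ker ∂_2 − rank ∂_3 = (16 − 15) − 0 = 1, and there is no ∂_3, so H_2 ≅ Z.

Hence the Betti numbers are b_0 = 1, b_1 = 2, b_2 = 1.

b_0 = 1, b_1 = 2, b_2 = 1.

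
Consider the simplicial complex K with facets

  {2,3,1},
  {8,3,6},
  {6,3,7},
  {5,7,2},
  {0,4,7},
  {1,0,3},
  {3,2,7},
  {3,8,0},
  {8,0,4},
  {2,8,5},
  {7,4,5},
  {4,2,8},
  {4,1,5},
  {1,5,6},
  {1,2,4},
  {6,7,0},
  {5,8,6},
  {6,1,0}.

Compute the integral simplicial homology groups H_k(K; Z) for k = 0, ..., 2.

We work with the vertex ordering 0 < 1 < 2 < 3 < 4 < 5 < 6 < 7 < 8. The simplices of K, each written with vertices in increasing order, are:

  0-simplices (9): [0], [1], [2], [3], [4], [5], [6], [7], [8]
  1-simplices (27): (27 of them)
  2-simplices (18): [0,1,3], [0,1,6], [0,3,8], [0,4,7], [0,4,8], [0,6,7], [1,2,3], [1,2,4], [1,4,5], [1,5,6], [2,3,7], [2,4,8], [2,5,7], [2,5,8], [3,6,7], [3,6,8], [4,5,7], [5,6,8]

giving chain groups C_0 ≅ Z^9, C_1 ≅ Z^27, C_2 ≅ Z^18.

∂_1: C_1 → C_0 sends each edge [p,q] (with p < q) to q − p.
The 9×27 boundary matrix has rank 8 and Smith normal form diag(1,1,1,1,1,1,1,1).

The boundary map ∂_2: C_2 → C_1 maps a triangle to the signed sum of its edges. For instance
  ∂[0,4,7] = [4,7] − [0,7] + [0,4],
  ∂[0,4,8] = [4,8] − [0,8] + [0,4].
The 27×18 boundary matrix has rank 18 and Smith normal form diag(1,1,1,1,1,1,1,1,1,1,1,1,1,1,1,1,1,2).

Reading off H_k = ker ∂_k / im ∂_{k+1}:

  H_0: rank C_0 − rank ∂_1 = 9 − 8 = 1, and the invariant factors of ∂_1 are all 1, so H_0 ≅ Z.
  H_1: rank ker ∂_1 − rank ∂_2 = (27 − 8) − 18 = 1, and ∂_2 has invariant factor 2 > 1, so H_1 ≅ Z ⊕ Z_2.
  H_2: rank ker ∂_2 − rank ∂_3 = (18 − 18) − 0 = 0, and there is no ∂_3, so H_2 ≅ 0.

(K is a triangulation of the Klein bottle.)

H_0 = Z,  H_1 = Z ⊕ Z_2,  H_2 = 0.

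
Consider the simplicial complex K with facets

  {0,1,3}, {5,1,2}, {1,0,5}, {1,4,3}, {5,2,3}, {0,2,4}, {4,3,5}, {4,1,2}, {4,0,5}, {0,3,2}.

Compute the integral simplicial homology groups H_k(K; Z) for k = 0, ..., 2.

H_0 ≅ Z,  H_1 ≅ Z/2,  H_2 = 0.

Fix the vertex order 0 < 1 < 2 < 3 < 4 < 5 and write every simplex with vertices in increasing order. Then dim K = 2 and the simplices of K are:

  0-simplices (6): [0], [1], [2], [3], [4], [5]
  1-simplices (15): [0,1], [0,2], [0,3], [0,4], [0,5], [1,2], [1,3], [1,4], [1,5], [2,3], [2,4], [2,5], [3,4], [3,5], [4,5]
  2-simplices (10): [0,1,3], [0,1,5], [0,2,3], [0,2,4], [0,4,5], [1,2,4], [1,2,5], [1,3,4], [2,3,5], [3,4,5]

so the chain groups are C_0 ≅ Z^6, C_1 ≅ Z^15, C_2 ≅ Z^10.

The boundary map ∂_1: C_1 → C_0 maps an edge to its endpoints' difference, ∂[p,q] = q − p.
The 6×15 boundary matrix has rank 5 and Smith normal form diag(1,1,1,1,1).

Boundary ∂_2: C_2 → C_1 maps a triangle to the signed sum of its edges. For instance
  ∂[0,1,3] = [1,3] − [0,3] + [0,1],
  ∂[2,3,5] = [3,5] − [2,5] + [2,3].
The 15×10 boundary matrix has rank 10 and Smith normal form diag(1,1,1,1,1,1,1,1,1,2).

Computing H_k = (kernel of ∂_k) / (image of ∂_{k+1}):

  H_0: rank C_0 − rank ∂_1 = 6 − 5 = 1, and the invariant factors of ∂_1 are all 1, so H_0 = Z.
  H_1: rank ker ∂_1 − rank ∂_2 = (15 − 5) − 10 = 0, and ∂_2 has invariant factor 2 > 1, so H_1 = Z/2.
  H_2: rank ker ∂_2 − rank ∂_3 = (10 − 10) − 0 = 0, and there is no ∂_3, so H_2 = 0.

(K is a triangulation of the real projective plane RP^2.)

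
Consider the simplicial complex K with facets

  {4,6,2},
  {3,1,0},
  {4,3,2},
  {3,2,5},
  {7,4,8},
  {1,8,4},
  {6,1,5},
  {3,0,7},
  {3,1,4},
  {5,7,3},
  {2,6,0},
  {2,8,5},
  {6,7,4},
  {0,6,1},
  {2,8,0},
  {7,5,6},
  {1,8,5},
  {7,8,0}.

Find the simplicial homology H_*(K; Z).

Order the vertices as 0 < 1 < 2 < 3 < 4 < 5 < 6 < 7 < 8. Listing each simplex with vertices in this order, K has dimension 2 with simplices:

  0-simplices (9): [0], [1], [2], [3], [4], [5], [6], [7], [8]
  1-simplices (27): (27 of them)
  2-simplices (18): [0,1,3], [0,1,6], [0,2,6], [0,2,8], [0,3,7], [0,7,8], [1,3,4], [1,4,8], [1,5,6], [1,5,8], [2,3,4], [2,3,5], [2,4,6], [2,5,8], [3,5,7], [4,6,7], [4,7,8], [5,6,7]

giving chain groups C_0 ≅ Z^9, C_1 ≅ Z^27, C_2 ≅ Z^18.

∂_1: C_1 → C_0 is given by ∂[p,q] = [q] − [p]. For instance
  ∂[1,6] = [6] − [1].
As a 9×27 matrix over Z this has rank 8, with invariant factors (1,1,1,1,1,1,1,1).

∂_2: C_2 → C_1 maps a triangle to the signed sum of its edges. For instance
  ∂[1,5,8] = [5,8] − [1,8] + [1,5],
  ∂[2,3,4] = [3,4] − [2,4] + [2,3].
This gives a 27×18 integer matrix of rank 17; reducing to Smith normal form yields diagonal entries (1,1,1,1,1,1,1,1,1,1,1,1,1,1,1,1,1).

Computing H_k = (kernel of ∂_k) / (image of ∂_{k+1}):

  H_0: rank C_0 − rank ∂_1 = 9 − 8 = 1, and the invariant factors of ∂_1 are all 1, so H_0 ≅ Z.
  H_1: rank ker ∂_1 − rank ∂_2 = (27 − 8) − 17 = 2, and the invariant factors of ∂_2 are all 1, so H_1 ≅ Z^2.
  H_2: rank ker ∂_2 − rank ∂_3 = (18 − 17) − 0 = 1, and there is no ∂_3, so H_2 ≅ Z.

H_0 = Z,  H_1 = Z^2,  H_2 = Z.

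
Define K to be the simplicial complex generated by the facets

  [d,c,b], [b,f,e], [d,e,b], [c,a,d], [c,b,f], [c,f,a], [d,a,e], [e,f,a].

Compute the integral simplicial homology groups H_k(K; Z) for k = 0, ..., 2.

Take the total order a < b < c < d < e < f on the vertex set. Then K (dimension 2) consists of the simplices:

  0-simplices (6): a, b, c, d, e, f
  1-simplices (12): ac, ad, ae, af, bc, bd, be, bf, cd, cf, de, ef
  2-simplices (8): acd, acf, ade, aef, bcd, bcf, bde, bef

giving chain groups C_0 ≅ Z^6, C_1 ≅ Z^12, C_2 ≅ Z^8.

Boundary ∂_1: C_1 → C_0 is given by ∂[p,q] = [q] − [p]. For instance
  ∂ae = e − a.
As a 6×12 matrix over Z this has rank 5, with invariant factors (1,1,1,1,1).

The boundary map ∂_2: C_2 → C_1 sends each 2-simplex [p,q,r] to [q,r] − [p,r] + [p,q]. For instance
  ∂bde = de − be + bd,
  ∂bcd = cd − bd + bc.
This gives a 12×8 integer matrix of rank 7; reducing to Smith normal form yields diagonal entries (1,1,1,1,1,1,1).

From H_k ≅ ker(∂_k) / im(∂_{k+1}) we obtain:

  H_0: rank C_0 − rank ∂_1 = 6 − 5 = 1, and the invariant factors of ∂_1 are all 1, so H_0 = Z.
  H_1: rank ker ∂_1 − rank ∂_2 = (12 − 5) − 7 = 0, and the invariant factors of ∂_2 are all 1, so H_1 = 0.
  H_2: rank ker ∂_2 − rank ∂_3 = (8 − 7) − 0 = 1, and there is no ∂_3, so H_2 = Z.

As a check, the Euler characteristic is 6 − 12 + 8 = 2, which agrees with 1 − 0 + 1 = 2.
(K is a triangulation of the 2-sphere S^2.)

H_0 = Z,  H_1 = 0,  H_2 = Z.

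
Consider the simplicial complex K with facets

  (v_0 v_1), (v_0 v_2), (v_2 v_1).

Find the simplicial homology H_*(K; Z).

Order the vertices as v_0 < v_1 < v_2. Listing each simplex with vertices in this order, K has dimension 1 with simplices:

  0-simplices (3): [v_0], [v_1], [v_2]
  1-simplices (3): [v_0,v_1], [v_0,v_2], [v_1,v_2]

Hence C_0 ≅ Z^3, C_1 ≅ Z^3.

The boundary map ∂_1: C_1 → C_0 maps an edge to its endpoints' difference, ∂[p,q] = q − p.
The resulting 3×3 matrix has rank 2, and its Smith normal form has invariant factors (1,1).

Computing H_k = (kernel of ∂_k) / (image of ∂_{k+1}):

  H_0: rank C_0 − rank ∂_1 = 3 − 2 = 1, and the invariant factors of ∂_1 are all 1, so H_0 ≅ Z.
  H_1: rank ker ∂_1 − rank ∂_2 = (3 − 2) − 0 = 1, and there is no ∂_2, so H_1 ≅ Z.

As a check, the Euler characteristic is 3 − 3 = 0, which agrees with 1 − 1 = 0.
(K is a triangulation of the circle S^1.)

H_0 = Z,  H_1 = Z.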